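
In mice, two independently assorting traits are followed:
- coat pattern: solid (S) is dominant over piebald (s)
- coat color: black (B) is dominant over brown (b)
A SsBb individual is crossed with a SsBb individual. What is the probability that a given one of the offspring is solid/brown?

Dihybrid cross SsBb × SsBb — consider each gene separately:
coat pattern: Ss × Ss → 1 SS, 2 Ss, 1 ss → 3 S_ : 1 ss (out of 4)
coat color: Bb × Bb → 1 BB, 2 Bb, 1 bb → 3 B_ : 1 bb (out of 4)
Combine (counts out of 4 × 4 = 16): solid/black (S_B_) = 3×3 = 9; solid/brown (S_bb) = 3×1 = 3; piebald/black (ssB_) = 1×3 = 3; piebald/brown (ssbb) = 1×1 = 1
Phenotype counts (out of 16): 9 solid/black, 3 solid/brown, 3 piebald/black, 1 piebald/brown
solid/brown: 3 out of 16
Probability: 3/16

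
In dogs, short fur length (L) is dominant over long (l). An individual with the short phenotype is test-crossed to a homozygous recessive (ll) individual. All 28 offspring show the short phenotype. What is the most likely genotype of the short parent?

Test cross: ? × ll
All offspring are short.
If the unknown parent were heterozygous (Ll), about half of 28 offspring would be long; none are. The unknown parent is most likely homozygous dominant (LL).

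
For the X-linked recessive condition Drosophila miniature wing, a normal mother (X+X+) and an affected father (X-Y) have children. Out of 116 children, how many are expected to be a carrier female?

Cross: X+X+ × X-Y
Offspring: 2 X+X-, 2 X+Y
Probability of a carrier female: 2/4 = 1/2
Expected count = 1/2 × 116 = 58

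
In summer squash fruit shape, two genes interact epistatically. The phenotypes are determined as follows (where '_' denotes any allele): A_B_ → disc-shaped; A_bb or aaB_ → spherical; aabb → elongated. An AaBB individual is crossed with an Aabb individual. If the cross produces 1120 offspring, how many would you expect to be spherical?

Cross: AaBB × Aabb — consider each gene separately:
A gene: Aa × Aa → 1 AA, 2 Aa, 1 aa → 3 A_ : 1 aa (out of 4)
B gene: BB × bb → 4 Bb → 4 B_ (out of 4)
Genotype classes (out of 4 × 4 = 16): A_B_ = 3×4 = 12; aaB_ = 1×4 = 4
Apply the phenotype rules: A_B_ (12) → disc-shaped; aaB_ (4) → spherical
Phenotype counts (out of 16): 12 disc-shaped, 4 spherical
spherical: 4 out of 16 → fraction 1/4
Expected count = 1/4 × 1120 = 280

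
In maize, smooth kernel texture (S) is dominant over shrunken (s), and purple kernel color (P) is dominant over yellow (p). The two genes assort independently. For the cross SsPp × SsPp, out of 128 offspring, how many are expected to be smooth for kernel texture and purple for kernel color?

Dihybrid cross SsPp × SsPp — consider each gene separately:
kernel texture: Ss × Ss → 1 SS, 2 Ss, 1 ss → 3 S_ : 1 ss (out of 4)
kernel color: Pp × Pp → 1 PP, 2 Pp, 1 pp → 3 P_ : 1 pp (out of 4)
Looking for: smooth (S_) and purple (P_)
P(smooth) = 3/4, P(purple) = 3/4
P(both) = 3/4 × 3/4 = 9/16
Expected count = 9/16 × 128 = 72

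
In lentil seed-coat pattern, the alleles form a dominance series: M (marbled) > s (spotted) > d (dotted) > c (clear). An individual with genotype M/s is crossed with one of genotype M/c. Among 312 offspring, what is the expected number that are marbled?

Cross: M/s × M/c
Allele dominance: M > s > d > c
Offspring genotypes: 1 M/M, 1 M/c, 1 M/s, 1 s/c
Phenotype counts: 3 marbled, 1 spotted
marbled: 3 out of 4 → fraction 3/4
Expected count = 3/4 × 312 = 234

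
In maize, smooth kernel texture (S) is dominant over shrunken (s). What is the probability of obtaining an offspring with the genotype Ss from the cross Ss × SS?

Punnett square for Ss × SS:
Offspring genotypes: 2 SS, 2 Ss
Total offspring: 4
Count with target: 2
Probability: 2/4 = 1/2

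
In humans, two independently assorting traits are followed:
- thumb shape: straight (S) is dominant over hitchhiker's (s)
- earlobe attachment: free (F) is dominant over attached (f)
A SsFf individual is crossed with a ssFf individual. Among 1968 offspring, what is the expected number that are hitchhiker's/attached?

Dihybrid cross SsFf × ssFf — consider each gene separately:
thumb shape: Ss × ss → 2 Ss, 2 ss → 2 S_ : 2 ss (out of 4)
earlobe attachment: Ff × Ff → 1 FF, 2 Ff, 1 ff → 3 F_ : 1 ff (out of 4)
Combine (counts out of 4 × 4 = 16): straight/free (S_F_) = 2×3 = 6; straight/attached (S_ff) = 2×1 = 2; hitchhiker's/free (ssF_) = 2×3 = 6; hitchhiker's/attached (ssff) = 2×1 = 2
Phenotype counts (out of 16): 6 straight/free, 2 straight/attached, 6 hitchhiker's/free, 2 hitchhiker's/attached
hitchhiker's/attached: 2 out of 16 → fraction 1/8
Expected count = 1/8 × 1968 = 246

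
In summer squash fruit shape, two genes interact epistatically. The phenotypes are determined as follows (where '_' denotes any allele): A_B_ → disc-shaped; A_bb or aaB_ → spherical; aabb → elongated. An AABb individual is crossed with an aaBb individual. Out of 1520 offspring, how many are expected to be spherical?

Cross: AABb × aaBb — consider each gene separately:
A gene: AA × aa → 4 Aa → 4 A_ (out of 4)
B gene: Bb × Bb → 1 BB, 2 Bb, 1 bb → 3 B_ : 1 bb (out of 4)
Genotype classes (out of 4 × 4 = 16): A_B_ = 4×3 = 12; A_bb = 4×1 = 4
Apply the phenotype rules: A_B_ (12) → disc-shaped; A_bb (4) → spherical
Phenotype counts (out of 16): 12 disc-shaped, 4 spherical
spherical: 4 out of 16 → fraction 1/4
Expected count = 1/4 × 1520 = 380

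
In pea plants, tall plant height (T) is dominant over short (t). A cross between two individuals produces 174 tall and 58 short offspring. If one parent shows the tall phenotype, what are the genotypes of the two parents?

Observed offspring: 174 tall, 58 short
The observed ratio simplifies to 3:1. Short (tt) offspring appear, so each parent must contribute one t allele. The parent stated to show tall carries T, so it is Tt. The other parent is then either Tt or tt: Tt × tt would give a 1:1 split, whereas Tt × Tt gives 3:1 — matching the data. So both parents are heterozygous (Tt × Tt).
Parent genotypes: Tt × Tt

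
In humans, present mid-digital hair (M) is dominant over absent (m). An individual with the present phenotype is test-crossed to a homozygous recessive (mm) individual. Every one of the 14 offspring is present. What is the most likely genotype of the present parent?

Test cross: ? × mm
All offspring are present.
If the unknown parent were heterozygous (Mm), about half of 14 offspring would be absent; none are. The unknown parent is most likely homozygous dominant (MM).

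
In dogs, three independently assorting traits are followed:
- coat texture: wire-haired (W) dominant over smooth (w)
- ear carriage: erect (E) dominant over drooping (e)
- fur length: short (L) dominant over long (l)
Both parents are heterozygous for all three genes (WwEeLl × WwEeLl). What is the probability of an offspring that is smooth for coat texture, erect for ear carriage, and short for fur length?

Trihybrid cross: WwEeLl × WwEeLl
Each trait segregates independently with a 3:1 phenotypic ratio, so each gene contributes 3/4 (dominant) or 1/4 (recessive).
Target: smooth (coat texture), erect (ear carriage), short (fur length)
Probability = product of independent per-trait probabilities
= 1/4 × 3/4 × 3/4 = 9/64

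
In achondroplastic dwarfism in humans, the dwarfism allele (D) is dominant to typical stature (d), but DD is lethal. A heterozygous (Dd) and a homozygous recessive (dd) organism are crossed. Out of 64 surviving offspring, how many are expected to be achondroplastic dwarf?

Cross: Dd × dd
Punnett square offspring (before lethality): 2 Dd, 2 dd
No DD offspring are produced in this cross.
achondroplastic dwarf: 2 out of 4 → fraction 1/2
Expected count = 1/2 × 64 = 32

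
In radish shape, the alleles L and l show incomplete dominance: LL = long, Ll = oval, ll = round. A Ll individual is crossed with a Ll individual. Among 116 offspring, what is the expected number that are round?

Punnett square for Ll × Ll:
Offspring genotypes: 1 LL, 2 Ll, 1 ll
Phenotype counts: 1 long, 2 oval, 1 round
round: 1 out of 4 → fraction 1/4
Expected count = 1/4 × 116 = 29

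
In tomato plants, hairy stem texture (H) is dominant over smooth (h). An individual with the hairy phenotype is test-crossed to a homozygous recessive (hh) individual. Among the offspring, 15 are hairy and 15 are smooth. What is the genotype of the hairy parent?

Test cross: ? × hh
Offspring: 15 hairy, 15 smooth — approximately 1:1.
A 1:1 ratio in a test cross indicates the unknown parent is heterozygous (Hh).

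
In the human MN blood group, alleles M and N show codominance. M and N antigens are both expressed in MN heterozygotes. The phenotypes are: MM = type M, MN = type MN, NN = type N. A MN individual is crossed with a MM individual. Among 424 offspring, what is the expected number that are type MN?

Punnett square for MN × MM:
Offspring genotypes: 2 MM, 2 MN
Phenotype counts: 2 type M, 2 type MN
type MN: 2 out of 4 → fraction 1/2
Expected count = 1/2 × 424 = 212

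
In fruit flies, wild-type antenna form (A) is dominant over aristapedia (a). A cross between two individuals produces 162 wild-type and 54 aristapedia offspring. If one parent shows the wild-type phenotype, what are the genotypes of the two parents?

Observed offspring: 162 wild-type, 54 aristapedia
The observed ratio simplifies to 3:1. Aristapedia (aa) offspring appear, so each parent must contribute one a allele. The parent stated to show wild-type carries A, so it is Aa. The other parent is then either Aa or aa: Aa × aa would give a 1:1 split, whereas Aa × Aa gives 3:1 — matching the data. So both parents are heterozygous (Aa × Aa).
Parent genotypes: Aa × Aa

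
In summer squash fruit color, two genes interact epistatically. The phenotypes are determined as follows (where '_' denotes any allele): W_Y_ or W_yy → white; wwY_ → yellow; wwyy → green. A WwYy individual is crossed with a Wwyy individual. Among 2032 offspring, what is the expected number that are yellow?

Cross: WwYy × Wwyy — consider each gene separately:
W gene: Ww × Ww → 1 WW, 2 Ww, 1 ww → 3 W_ : 1 ww (out of 4)
Y gene: Yy × yy → 2 Yy, 2 yy → 2 Y_ : 2 yy (out of 4)
Genotype classes (out of 4 × 4 = 16): W_Y_ = 3×2 = 6; W_yy = 3×2 = 6; wwY_ = 1×2 = 2; wwyy = 1×2 = 2
Apply the phenotype rules: W_Y_ (6) + W_yy (6) → white; wwY_ (2) → yellow; wwyy (2) → green
Phenotype counts (out of 16): 12 white, 2 yellow, 2 green
yellow: 2 out of 16 → fraction 1/8
Expected count = 1/8 × 2032 = 254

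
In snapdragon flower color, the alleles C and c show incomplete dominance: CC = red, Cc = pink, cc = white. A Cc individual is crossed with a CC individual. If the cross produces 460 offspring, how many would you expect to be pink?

Punnett square for Cc × CC:
Offspring genotypes: 2 CC, 2 Cc
Phenotype counts: 2 red, 2 pink
pink: 2 out of 4 → fraction 1/2
Expected count = 1/2 × 460 = 230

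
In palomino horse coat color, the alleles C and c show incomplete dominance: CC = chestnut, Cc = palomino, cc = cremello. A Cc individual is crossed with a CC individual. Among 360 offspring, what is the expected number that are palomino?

Punnett square for Cc × CC:
Offspring genotypes: 2 CC, 2 Cc
Phenotype counts: 2 chestnut, 2 palomino
palomino: 2 out of 4 → fraction 1/2
Expected count = 1/2 × 360 = 180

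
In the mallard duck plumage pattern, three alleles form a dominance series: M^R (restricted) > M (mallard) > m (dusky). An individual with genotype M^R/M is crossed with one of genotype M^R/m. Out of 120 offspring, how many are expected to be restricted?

Cross: M^R/M × M^R/m
Allele dominance: M^R > M > m
Offspring genotypes: 1 M^R/M^R, 1 M^R/m, 1 M^R/M, 1 M/m
Phenotype counts: 3 restricted, 1 mallard
restricted: 3 out of 4 → fraction 3/4
Expected count = 3/4 × 120 = 90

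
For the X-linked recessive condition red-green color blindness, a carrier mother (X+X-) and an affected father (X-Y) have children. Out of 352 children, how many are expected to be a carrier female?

Cross: X+X- × X-Y
Offspring: 1 X+X-, 1 X+Y, 1 X-X-, 1 X-Y
Probability of a carrier female: 1/4
Expected count = 1/4 × 352 = 88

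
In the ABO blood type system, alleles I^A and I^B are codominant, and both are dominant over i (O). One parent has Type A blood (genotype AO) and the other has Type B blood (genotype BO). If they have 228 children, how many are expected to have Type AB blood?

Cross: AO × BO
Possible offspring genotypes: 1 AB, 1 AO, 1 BO, 1 OO
Blood type counts: 1 Type AB, 1 Type A, 1 Type B, 1 Type O
Probability of Type AB: 1/4
Expected count = 1/4 × 228 = 57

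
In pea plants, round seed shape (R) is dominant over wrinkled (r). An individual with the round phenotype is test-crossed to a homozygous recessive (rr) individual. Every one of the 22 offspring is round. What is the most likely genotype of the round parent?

Test cross: ? × rr
All offspring are round.
If the unknown parent were heterozygous (Rr), about half of 22 offspring would be wrinkled; none are. The unknown parent is most likely homozygous dominant (RR).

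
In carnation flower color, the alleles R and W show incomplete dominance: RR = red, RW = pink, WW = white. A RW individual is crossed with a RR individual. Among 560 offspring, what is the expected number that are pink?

Punnett square for RW × RR:
Offspring genotypes: 2 RR, 2 RW
Phenotype counts: 2 red, 2 pink
pink: 2 out of 4 → fraction 1/2
Expected count = 1/2 × 560 = 280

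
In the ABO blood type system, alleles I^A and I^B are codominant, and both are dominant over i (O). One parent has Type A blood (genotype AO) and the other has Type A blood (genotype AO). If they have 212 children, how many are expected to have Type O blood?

Cross: AO × AO
Possible offspring genotypes: 1 AA, 2 AO, 1 OO
Blood type counts: 3 Type A, 1 Type O
Probability of Type O: 1/4
Expected count = 1/4 × 212 = 53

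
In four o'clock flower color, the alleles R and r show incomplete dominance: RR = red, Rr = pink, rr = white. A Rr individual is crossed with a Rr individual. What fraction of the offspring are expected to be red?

Punnett square for Rr × Rr:
Offspring genotypes: 1 RR, 2 Rr, 1 rr
Phenotype counts: 1 red, 2 pink, 1 white
red: 1 out of 4
Probability: 1/4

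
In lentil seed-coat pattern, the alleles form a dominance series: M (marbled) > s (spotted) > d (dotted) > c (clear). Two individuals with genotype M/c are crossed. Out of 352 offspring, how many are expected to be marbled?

Cross: M/c × M/c
Allele dominance: M > s > d > c
Offspring genotypes: 1 M/M, 2 M/c, 1 c/c
Phenotype counts: 3 marbled, 1 clear
marbled: 3 out of 4 → fraction 3/4
Expected count = 3/4 × 352 = 264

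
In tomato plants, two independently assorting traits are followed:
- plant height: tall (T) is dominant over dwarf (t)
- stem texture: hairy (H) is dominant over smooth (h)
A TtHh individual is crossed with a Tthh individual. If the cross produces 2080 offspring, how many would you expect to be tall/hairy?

Dihybrid cross TtHh × Tthh — consider each gene separately:
plant height: Tt × Tt → 1 TT, 2 Tt, 1 tt → 3 T_ : 1 tt (out of 4)
stem texture: Hh × hh → 2 Hh, 2 hh → 2 H_ : 2 hh (out of 4)
Combine (counts out of 4 × 4 = 16): tall/hairy (T_H_) = 3×2 = 6; tall/smooth (T_hh) = 3×2 = 6; dwarf/hairy (ttH_) = 1×2 = 2; dwarf/smooth (tthh) = 1×2 = 2
Phenotype counts (out of 16): 6 tall/hairy, 6 tall/smooth, 2 dwarf/hairy, 2 dwarf/smooth
tall/hairy: 6 out of 16 → fraction 3/8
Expected count = 3/8 × 2080 = 780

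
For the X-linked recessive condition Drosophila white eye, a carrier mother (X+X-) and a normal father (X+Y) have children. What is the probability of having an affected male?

Cross: X+X- × X+Y
Offspring: 1 X+X+, 1 X+Y, 1 X+X-, 1 X-Y
Probability of an affected male: 1/4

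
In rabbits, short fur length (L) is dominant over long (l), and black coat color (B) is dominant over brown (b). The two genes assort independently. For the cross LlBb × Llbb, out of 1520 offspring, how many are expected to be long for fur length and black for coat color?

Dihybrid cross LlBb × Llbb — consider each gene separately:
fur length: Ll × Ll → 1 LL, 2 Ll, 1 ll → 3 L_ : 1 ll (out of 4)
coat color: Bb × bb → 2 Bb, 2 bb → 2 B_ : 2 bb (out of 4)
Looking for: long (ll) and black (B_)
P(long) = 1/4, P(black) = 2/4
P(both) = 1/4 × 2/4 = 2/16 = 1/8
Expected count = 1/8 × 1520 = 190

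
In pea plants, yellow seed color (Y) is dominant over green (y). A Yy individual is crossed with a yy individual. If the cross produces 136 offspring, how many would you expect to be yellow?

Punnett square for Yy × yy:
Offspring genotypes: 2 Yy, 2 yy
yellow: 2, green: 2
yellow: 2 out of 4 → fraction 1/2
Expected count = 1/2 × 136 = 68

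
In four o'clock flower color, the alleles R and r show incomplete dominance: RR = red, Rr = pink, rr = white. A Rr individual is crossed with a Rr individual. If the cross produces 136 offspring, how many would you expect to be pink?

Punnett square for Rr × Rr:
Offspring genotypes: 1 RR, 2 Rr, 1 rr
Phenotype counts: 1 red, 2 pink, 1 white
pink: 2 out of 4 → fraction 1/2
Expected count = 1/2 × 136 = 68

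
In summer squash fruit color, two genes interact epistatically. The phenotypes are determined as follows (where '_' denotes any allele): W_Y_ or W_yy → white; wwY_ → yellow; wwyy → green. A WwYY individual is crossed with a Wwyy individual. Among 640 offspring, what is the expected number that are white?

Cross: WwYY × Wwyy — consider each gene separately:
W gene: Ww × Ww → 1 WW, 2 Ww, 1 ww → 3 W_ : 1 ww (out of 4)
Y gene: YY × yy → 4 Yy → 4 Y_ (out of 4)
Genotype classes (out of 4 × 4 = 16): W_Y_ = 3×4 = 12; wwY_ = 1×4 = 4
Apply the phenotype rules: W_Y_ (12) → white; wwY_ (4) → yellow
Phenotype counts (out of 16): 12 white, 4 yellow
white: 12 out of 16 → fraction 3/4
Expected count = 3/4 × 640 = 480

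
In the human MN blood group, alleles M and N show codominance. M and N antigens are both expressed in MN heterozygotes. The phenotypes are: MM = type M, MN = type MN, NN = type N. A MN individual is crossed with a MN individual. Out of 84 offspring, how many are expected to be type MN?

Punnett square for MN × MN:
Offspring genotypes: 1 MM, 2 MN, 1 NN
Phenotype counts: 1 type M, 2 type MN, 1 type N
type MN: 2 out of 4 → fraction 1/2
Expected count = 1/2 × 84 = 42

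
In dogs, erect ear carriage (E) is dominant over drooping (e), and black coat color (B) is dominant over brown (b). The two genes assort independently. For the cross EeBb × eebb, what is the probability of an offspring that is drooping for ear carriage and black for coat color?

Dihybrid cross EeBb × eebb — consider each gene separately:
ear carriage: Ee × ee → 2 Ee, 2 ee → 2 E_ : 2 ee (out of 4)
coat color: Bb × bb → 2 Bb, 2 bb → 2 B_ : 2 bb (out of 4)
Looking for: drooping (ee) and black (B_)
P(drooping) = 2/4, P(black) = 2/4
P(both) = 2/4 × 2/4 = 4/16 = 1/4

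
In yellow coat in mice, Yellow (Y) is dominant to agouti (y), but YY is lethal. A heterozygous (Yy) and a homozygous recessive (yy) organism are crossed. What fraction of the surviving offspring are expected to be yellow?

Cross: Yy × yy
Punnett square offspring (before lethality): 2 Yy, 2 yy
No YY offspring are produced in this cross.
yellow: 2 out of 4
Probability: 2/4 = 1/2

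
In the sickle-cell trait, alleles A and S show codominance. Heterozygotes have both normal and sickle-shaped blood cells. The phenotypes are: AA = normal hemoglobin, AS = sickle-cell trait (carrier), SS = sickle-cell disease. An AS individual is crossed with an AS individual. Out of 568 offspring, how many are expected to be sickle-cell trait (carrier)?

Punnett square for AS × AS:
Offspring genotypes: 1 AA, 2 AS, 1 SS
Phenotype counts: 1 normal hemoglobin, 2 sickle-cell trait (carrier), 1 sickle-cell disease
sickle-cell trait (carrier): 2 out of 4 → fraction 1/2
Expected count = 1/2 × 568 = 284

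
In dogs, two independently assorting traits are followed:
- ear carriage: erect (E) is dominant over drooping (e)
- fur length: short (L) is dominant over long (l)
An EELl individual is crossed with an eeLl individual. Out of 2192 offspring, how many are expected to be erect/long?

Dihybrid cross EELl × eeLl — consider each gene separately:
ear carriage: EE × ee → 4 Ee → 4 E_ (out of 4)
fur length: Ll × Ll → 1 LL, 2 Ll, 1 ll → 3 L_ : 1 ll (out of 4)
Combine (counts out of 4 × 4 = 16): erect/short (E_L_) = 4×3 = 12; erect/long (E_ll) = 4×1 = 4
Phenotype counts (out of 16): 12 erect/short, 4 erect/long
erect/long: 4 out of 16 → fraction 1/4
Expected count = 1/4 × 2192 = 548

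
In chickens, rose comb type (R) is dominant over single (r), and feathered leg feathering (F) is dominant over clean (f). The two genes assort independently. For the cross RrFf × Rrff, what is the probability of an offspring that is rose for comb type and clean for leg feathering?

Dihybrid cross RrFf × Rrff — consider each gene separately:
comb type: Rr × Rr → 1 RR, 2 Rr, 1 rr → 3 R_ : 1 rr (out of 4)
leg feathering: Ff × ff → 2 Ff, 2 ff → 2 F_ : 2 ff (out of 4)
Looking for: rose (R_) and clean (ff)
P(rose) = 3/4, P(clean) = 2/4
P(both) = 3/4 × 2/4 = 6/16 = 3/8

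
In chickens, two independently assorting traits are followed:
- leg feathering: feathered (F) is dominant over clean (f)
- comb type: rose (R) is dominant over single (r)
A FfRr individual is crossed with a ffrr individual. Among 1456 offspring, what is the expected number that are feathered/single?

Dihybrid cross FfRr × ffrr — consider each gene separately:
leg feathering: Ff × ff → 2 Ff, 2 ff → 2 F_ : 2 ff (out of 4)
comb type: Rr × rr → 2 Rr, 2 rr → 2 R_ : 2 rr (out of 4)
Combine (counts out of 4 × 4 = 16): feathered/rose (F_R_) = 2×2 = 4; feathered/single (F_rr) = 2×2 = 4; clean/rose (ffR_) = 2×2 = 4; clean/single (ffrr) = 2×2 = 4
Phenotype counts (out of 16): 4 feathered/rose, 4 feathered/single, 4 clean/rose, 4 clean/single
feathered/single: 4 out of 16 → fraction 1/4
Expected count = 1/4 × 1456 = 364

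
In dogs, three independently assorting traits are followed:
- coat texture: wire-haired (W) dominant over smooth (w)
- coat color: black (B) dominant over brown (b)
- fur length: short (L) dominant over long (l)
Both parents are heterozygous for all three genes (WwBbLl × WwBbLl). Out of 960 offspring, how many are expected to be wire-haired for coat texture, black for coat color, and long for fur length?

Trihybrid cross: WwBbLl × WwBbLl
Each trait segregates independently with a 3:1 phenotypic ratio, so each gene contributes 3/4 (dominant) or 1/4 (recessive).
Target: wire-haired (coat texture), black (coat color), long (fur length)
Probability = product of independent per-trait probabilities
= 3/4 × 3/4 × 1/4 = 9/64
Expected count = 9/64 × 960 = 135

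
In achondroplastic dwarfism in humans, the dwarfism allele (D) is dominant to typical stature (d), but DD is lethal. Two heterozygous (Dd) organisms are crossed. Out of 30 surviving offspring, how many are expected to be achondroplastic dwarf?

Cross: Dd × Dd
Punnett square offspring (before lethality): 1 DD, 2 Dd, 1 dd
The DD genotype is lethal (embryos die); surviving offspring: 2 Dd, 1 dd
achondroplastic dwarf: 2 out of 3 → fraction 2/3
Expected count = 2/3 × 30 = 20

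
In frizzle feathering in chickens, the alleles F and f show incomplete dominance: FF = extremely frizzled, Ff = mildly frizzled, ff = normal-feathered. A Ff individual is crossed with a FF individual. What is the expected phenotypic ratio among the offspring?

Punnett square for Ff × FF:
Offspring genotypes: 2 FF, 2 Ff
Phenotype counts: 2 extremely frizzled, 2 mildly frizzled
Ratio: 1 extremely frizzled : 1 mildly frizzled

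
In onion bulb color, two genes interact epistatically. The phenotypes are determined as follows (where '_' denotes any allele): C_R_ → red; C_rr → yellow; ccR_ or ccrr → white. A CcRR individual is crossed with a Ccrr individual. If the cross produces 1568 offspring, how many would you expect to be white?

Cross: CcRR × Ccrr — consider each gene separately:
C gene: Cc × Cc → 1 CC, 2 Cc, 1 cc → 3 C_ : 1 cc (out of 4)
R gene: RR × rr → 4 Rr → 4 R_ (out of 4)
Genotype classes (out of 4 × 4 = 16): C_R_ = 3×4 = 12; ccR_ = 1×4 = 4
Apply the phenotype rules: C_R_ (12) → red; ccR_ (4) → white
Phenotype counts (out of 16): 12 red, 4 white
white: 4 out of 16 → fraction 1/4
Expected count = 1/4 × 1568 = 392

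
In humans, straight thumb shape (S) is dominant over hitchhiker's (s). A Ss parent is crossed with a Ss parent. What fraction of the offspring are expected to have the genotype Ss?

Punnett square for Ss × Ss:
Offspring genotypes: 1 SS, 2 Ss, 1 ss
Total offspring: 4
Count with target: 2
Probability: 2/4 = 1/2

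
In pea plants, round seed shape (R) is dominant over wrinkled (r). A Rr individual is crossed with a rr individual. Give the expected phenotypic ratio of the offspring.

Punnett square for Rr × rr:
Offspring genotypes: 2 Rr, 2 rr
round: 2, wrinkled: 2
Ratio: 1:1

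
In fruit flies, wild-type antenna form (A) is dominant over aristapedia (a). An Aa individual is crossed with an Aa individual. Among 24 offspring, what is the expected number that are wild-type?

Punnett square for Aa × Aa:
Offspring genotypes: 1 AA, 2 Aa, 1 aa
wild-type: 3, aristapedia: 1
wild-type: 3 out of 4 → fraction 3/4
Expected count = 3/4 × 24 = 18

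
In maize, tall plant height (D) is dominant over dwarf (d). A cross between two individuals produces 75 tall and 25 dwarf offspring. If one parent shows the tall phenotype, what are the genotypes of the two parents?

Observed offspring: 75 tall, 25 dwarf
The observed ratio simplifies to 3:1. Dwarf (dd) offspring appear, so each parent must contribute one d allele. The parent stated to show tall carries D, so it is Dd. The other parent is then either Dd or dd: Dd × dd would give a 1:1 split, whereas Dd × Dd gives 3:1 — matching the data. So both parents are heterozygous (Dd × Dd).
Parent genotypes: Dd × Dd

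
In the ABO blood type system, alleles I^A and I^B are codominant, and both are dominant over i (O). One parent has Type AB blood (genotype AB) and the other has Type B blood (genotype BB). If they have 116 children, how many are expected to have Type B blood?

Cross: AB × BB
Possible offspring genotypes: 2 AB, 2 BB
Blood type counts: 2 Type AB, 2 Type B
Probability of Type B: 2/4 = 1/2
Expected count = 1/2 × 116 = 58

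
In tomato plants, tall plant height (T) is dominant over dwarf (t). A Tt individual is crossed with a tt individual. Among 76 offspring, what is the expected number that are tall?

Punnett square for Tt × tt:
Offspring genotypes: 2 Tt, 2 tt
tall: 2, dwarf: 2
tall: 2 out of 4 → fraction 1/2
Expected count = 1/2 × 76 = 38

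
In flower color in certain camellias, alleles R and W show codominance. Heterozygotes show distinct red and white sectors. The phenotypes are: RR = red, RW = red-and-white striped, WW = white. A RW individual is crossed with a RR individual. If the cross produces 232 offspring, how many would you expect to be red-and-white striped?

Punnett square for RW × RR:
Offspring genotypes: 2 RR, 2 RW
Phenotype counts: 2 red, 2 red-and-white striped
red-and-white striped: 2 out of 4 → fraction 1/2
Expected count = 1/2 × 232 = 116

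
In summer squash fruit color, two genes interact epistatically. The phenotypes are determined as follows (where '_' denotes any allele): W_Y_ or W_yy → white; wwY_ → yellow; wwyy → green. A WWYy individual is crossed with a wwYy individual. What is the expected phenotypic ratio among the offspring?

Cross: WWYy × wwYy — consider each gene separately:
W gene: WW × ww → 4 Ww → 4 W_ (out of 4)
Y gene: Yy × Yy → 1 YY, 2 Yy, 1 yy → 3 Y_ : 1 yy (out of 4)
Genotype classes (out of 4 × 4 = 16): W_Y_ = 4×3 = 12; W_yy = 4×1 = 4
Apply the phenotype rules: W_Y_ (12) + W_yy (4) → white
Phenotype counts (out of 16): 16 white
Ratio: all white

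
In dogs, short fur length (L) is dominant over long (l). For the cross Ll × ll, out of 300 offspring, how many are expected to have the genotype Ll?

Punnett square for Ll × ll:
Offspring genotypes: 2 Ll, 2 ll
Total offspring: 4
Count with target: 2
Probability: 2/4 = 1/2
Expected count = 1/2 × 300 = 150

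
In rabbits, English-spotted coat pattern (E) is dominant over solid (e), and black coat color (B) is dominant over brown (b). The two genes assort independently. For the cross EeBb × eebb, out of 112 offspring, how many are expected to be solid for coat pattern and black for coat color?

Dihybrid cross EeBb × eebb — consider each gene separately:
coat pattern: Ee × ee → 2 Ee, 2 ee → 2 E_ : 2 ee (out of 4)
coat color: Bb × bb → 2 Bb, 2 bb → 2 B_ : 2 bb (out of 4)
Looking for: solid (ee) and black (B_)
P(solid) = 2/4, P(black) = 2/4
P(both) = 2/4 × 2/4 = 4/16 = 1/4
Expected count = 1/4 × 112 = 28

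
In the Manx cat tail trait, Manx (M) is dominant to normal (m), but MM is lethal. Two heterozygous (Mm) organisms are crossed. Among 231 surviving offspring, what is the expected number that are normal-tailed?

Cross: Mm × Mm
Punnett square offspring (before lethality): 1 MM, 2 Mm, 1 mm
The MM genotype is lethal (embryos die); surviving offspring: 2 Mm, 1 mm
normal-tailed: 1 out of 3 → fraction 1/3
Expected count = 1/3 × 231 = 77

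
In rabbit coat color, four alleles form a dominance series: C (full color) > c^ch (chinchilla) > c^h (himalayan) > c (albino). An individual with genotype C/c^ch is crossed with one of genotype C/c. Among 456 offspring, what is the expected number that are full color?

Cross: C/c^ch × C/c
Allele dominance: C > c^ch > c^h > c
Offspring genotypes: 1 C/C, 1 C/c, 1 C/c^ch, 1 c^ch/c
Phenotype counts: 3 full color, 1 chinchilla
full color: 3 out of 4 → fraction 3/4
Expected count = 3/4 × 456 = 342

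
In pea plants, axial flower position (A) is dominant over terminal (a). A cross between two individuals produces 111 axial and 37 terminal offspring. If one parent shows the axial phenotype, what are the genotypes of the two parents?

Observed offspring: 111 axial, 37 terminal
The observed ratio simplifies to 3:1. Terminal (aa) offspring appear, so each parent must contribute one a allele. The parent stated to show axial carries A, so it is Aa. The other parent is then either Aa or aa: Aa × aa would give a 1:1 split, whereas Aa × Aa gives 3:1 — matching the data. So both parents are heterozygous (Aa × Aa).
Parent genotypes: Aa × Aa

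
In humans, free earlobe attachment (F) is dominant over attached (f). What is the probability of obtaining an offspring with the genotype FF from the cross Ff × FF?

Punnett square for Ff × FF:
Offspring genotypes: 2 FF, 2 Ff
Total offspring: 4
Count with target: 2
Probability: 2/4 = 1/2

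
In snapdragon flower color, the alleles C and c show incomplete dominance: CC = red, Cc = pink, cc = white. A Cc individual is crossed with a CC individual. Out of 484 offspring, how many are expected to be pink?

Punnett square for Cc × CC:
Offspring genotypes: 2 CC, 2 Cc
Phenotype counts: 2 red, 2 pink
pink: 2 out of 4 → fraction 1/2
Expected count = 1/2 × 484 = 242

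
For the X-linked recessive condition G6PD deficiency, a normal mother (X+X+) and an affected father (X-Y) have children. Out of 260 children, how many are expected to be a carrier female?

Cross: X+X+ × X-Y
Offspring: 2 X+X-, 2 X+Y
Probability of a carrier female: 2/4 = 1/2
Expected count = 1/2 × 260 = 130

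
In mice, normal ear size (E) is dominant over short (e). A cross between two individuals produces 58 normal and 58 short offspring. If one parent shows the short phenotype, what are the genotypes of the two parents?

Observed offspring: 58 normal, 58 short
The observed ratio simplifies to 1:1. One parent shows short, so its genotype must be ee. A 1:1 offspring split requires the other parent to be heterozygous (Ee).
Parent genotypes: ee × Ee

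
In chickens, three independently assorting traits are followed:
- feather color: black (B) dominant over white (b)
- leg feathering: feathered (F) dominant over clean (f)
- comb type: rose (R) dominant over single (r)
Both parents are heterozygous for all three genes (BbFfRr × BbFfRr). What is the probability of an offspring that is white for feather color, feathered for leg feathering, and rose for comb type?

Trihybrid cross: BbFfRr × BbFfRr
Each trait segregates independently with a 3:1 phenotypic ratio, so each gene contributes 3/4 (dominant) or 1/4 (recessive).
Target: white (feather color), feathered (leg feathering), rose (comb type)
Probability = product of independent per-trait probabilities
= 1/4 × 3/4 × 3/4 = 9/64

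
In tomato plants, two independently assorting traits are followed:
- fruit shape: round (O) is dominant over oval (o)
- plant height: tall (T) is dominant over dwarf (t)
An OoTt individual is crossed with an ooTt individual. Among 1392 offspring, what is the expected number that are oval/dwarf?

Dihybrid cross OoTt × ooTt — consider each gene separately:
fruit shape: Oo × oo → 2 Oo, 2 oo → 2 O_ : 2 oo (out of 4)
plant height: Tt × Tt → 1 TT, 2 Tt, 1 tt → 3 T_ : 1 tt (out of 4)
Combine (counts out of 4 × 4 = 16): round/tall (O_T_) = 2×3 = 6; round/dwarf (O_tt) = 2×1 = 2; oval/tall (ooT_) = 2×3 = 6; oval/dwarf (oott) = 2×1 = 2
Phenotype counts (out of 16): 6 round/tall, 2 round/dwarf, 6 oval/tall, 2 oval/dwarf
oval/dwarf: 2 out of 16 → fraction 1/8
Expected count = 1/8 × 1392 = 174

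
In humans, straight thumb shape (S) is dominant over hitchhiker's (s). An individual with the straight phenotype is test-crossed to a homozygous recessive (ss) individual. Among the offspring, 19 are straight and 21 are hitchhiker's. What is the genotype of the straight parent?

Test cross: ? × ss
Offspring: 19 straight, 21 hitchhiker's — approximately 1:1.
A 1:1 ratio in a test cross indicates the unknown parent is heterozygous (Ss).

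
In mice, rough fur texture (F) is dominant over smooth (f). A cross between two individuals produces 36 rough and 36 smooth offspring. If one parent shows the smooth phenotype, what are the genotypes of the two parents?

Observed offspring: 36 rough, 36 smooth
The observed ratio simplifies to 1:1. One parent shows smooth, so its genotype must be ff. A 1:1 offspring split requires the other parent to be heterozygous (Ff).
Parent genotypes: ff × Ff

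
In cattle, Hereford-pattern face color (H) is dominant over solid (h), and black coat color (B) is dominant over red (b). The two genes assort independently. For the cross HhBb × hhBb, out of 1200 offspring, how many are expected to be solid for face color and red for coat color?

Dihybrid cross HhBb × hhBb — consider each gene separately:
face color: Hh × hh → 2 Hh, 2 hh → 2 H_ : 2 hh (out of 4)
coat color: Bb × Bb → 1 BB, 2 Bb, 1 bb → 3 B_ : 1 bb (out of 4)
Looking for: solid (hh) and red (bb)
P(solid) = 2/4, P(red) = 1/4
P(both) = 2/4 × 1/4 = 2/16 = 1/8
Expected count = 1/8 × 1200 = 150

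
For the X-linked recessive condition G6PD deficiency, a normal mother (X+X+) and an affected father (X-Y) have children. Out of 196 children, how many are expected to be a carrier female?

Cross: X+X+ × X-Y
Offspring: 2 X+X-, 2 X+Y
Probability of a carrier female: 2/4 = 1/2
Expected count = 1/2 × 196 = 98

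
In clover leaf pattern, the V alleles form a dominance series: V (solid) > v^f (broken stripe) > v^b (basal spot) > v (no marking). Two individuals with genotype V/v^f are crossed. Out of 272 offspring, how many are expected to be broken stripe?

Cross: V/v^f × V/v^f
Allele dominance: V > v^f > v^b > v
Offspring genotypes: 1 V/V, 2 V/v^f, 1 v^f/v^f
Phenotype counts: 3 solid, 1 broken stripe
broken stripe: 1 out of 4 → fraction 1/4
Expected count = 1/4 × 272 = 68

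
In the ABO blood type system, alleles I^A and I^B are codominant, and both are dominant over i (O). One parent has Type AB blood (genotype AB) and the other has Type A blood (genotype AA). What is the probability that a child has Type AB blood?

Cross: AB × AA
Possible offspring genotypes: 2 AA, 2 AB
Blood type counts: 2 Type A, 2 Type AB
Probability of Type AB: 2/4 = 1/2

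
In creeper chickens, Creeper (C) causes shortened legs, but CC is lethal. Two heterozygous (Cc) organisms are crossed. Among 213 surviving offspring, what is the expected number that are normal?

Cross: Cc × Cc
Punnett square offspring (before lethality): 1 CC, 2 Cc, 1 cc
The CC genotype is lethal (embryos die); surviving offspring: 2 Cc, 1 cc
normal: 1 out of 3 → fraction 1/3
Expected count = 1/3 × 213 = 71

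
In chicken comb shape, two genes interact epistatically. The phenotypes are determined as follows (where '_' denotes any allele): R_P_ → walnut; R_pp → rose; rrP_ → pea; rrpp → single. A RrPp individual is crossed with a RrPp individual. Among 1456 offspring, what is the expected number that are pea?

Cross: RrPp × RrPp — consider each gene separately:
R gene: Rr × Rr → 1 RR, 2 Rr, 1 rr → 3 R_ : 1 rr (out of 4)
P gene: Pp × Pp → 1 PP, 2 Pp, 1 pp → 3 P_ : 1 pp (out of 4)
Genotype classes (out of 4 × 4 = 16): R_P_ = 3×3 = 9; R_pp = 3×1 = 3; rrP_ = 1×3 = 3; rrpp = 1×1 = 1
Apply the phenotype rules: R_P_ (9) → walnut; R_pp (3) → rose; rrP_ (3) → pea; rrpp (1) → single
Phenotype counts (out of 16): 9 walnut, 3 rose, 3 pea, 1 single
pea: 3 out of 16 → fraction 3/16
Expected count = 3/16 × 1456 = 273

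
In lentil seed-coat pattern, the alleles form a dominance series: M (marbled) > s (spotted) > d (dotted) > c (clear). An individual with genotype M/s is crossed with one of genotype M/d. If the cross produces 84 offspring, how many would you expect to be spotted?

Cross: M/s × M/d
Allele dominance: M > s > d > c
Offspring genotypes: 1 M/M, 1 M/d, 1 M/s, 1 s/d
Phenotype counts: 3 marbled, 1 spotted
spotted: 1 out of 4 → fraction 1/4
Expected count = 1/4 × 84 = 21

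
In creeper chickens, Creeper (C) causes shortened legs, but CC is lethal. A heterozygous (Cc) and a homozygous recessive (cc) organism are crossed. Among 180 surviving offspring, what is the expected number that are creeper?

Cross: Cc × cc
Punnett square offspring (before lethality): 2 Cc, 2 cc
No CC offspring are produced in this cross.
creeper: 2 out of 4 → fraction 1/2
Expected count = 1/2 × 180 = 90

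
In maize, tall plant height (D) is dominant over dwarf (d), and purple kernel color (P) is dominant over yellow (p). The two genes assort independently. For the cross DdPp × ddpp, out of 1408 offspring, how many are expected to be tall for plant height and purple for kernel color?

Dihybrid cross DdPp × ddpp — consider each gene separately:
plant height: Dd × dd → 2 Dd, 2 dd → 2 D_ : 2 dd (out of 4)
kernel color: Pp × pp → 2 Pp, 2 pp → 2 P_ : 2 pp (out of 4)
Looking for: tall (D_) and purple (P_)
P(tall) = 2/4, P(purple) = 2/4
P(both) = 2/4 × 2/4 = 4/16 = 1/4
Expected count = 1/4 × 1408 = 352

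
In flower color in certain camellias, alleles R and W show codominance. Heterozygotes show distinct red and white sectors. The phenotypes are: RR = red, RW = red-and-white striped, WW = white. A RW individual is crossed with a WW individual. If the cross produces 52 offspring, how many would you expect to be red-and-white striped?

Punnett square for RW × WW:
Offspring genotypes: 2 RW, 2 WW
Phenotype counts: 2 red-and-white striped, 2 white
red-and-white striped: 2 out of 4 → fraction 1/2
Expected count = 1/2 × 52 = 26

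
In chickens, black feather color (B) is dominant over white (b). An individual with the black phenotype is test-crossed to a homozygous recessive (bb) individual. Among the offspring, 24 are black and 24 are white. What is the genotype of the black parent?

Test cross: ? × bb
Offspring: 24 black, 24 white — approximately 1:1.
A 1:1 ratio in a test cross indicates the unknown parent is heterozygous (Bb).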